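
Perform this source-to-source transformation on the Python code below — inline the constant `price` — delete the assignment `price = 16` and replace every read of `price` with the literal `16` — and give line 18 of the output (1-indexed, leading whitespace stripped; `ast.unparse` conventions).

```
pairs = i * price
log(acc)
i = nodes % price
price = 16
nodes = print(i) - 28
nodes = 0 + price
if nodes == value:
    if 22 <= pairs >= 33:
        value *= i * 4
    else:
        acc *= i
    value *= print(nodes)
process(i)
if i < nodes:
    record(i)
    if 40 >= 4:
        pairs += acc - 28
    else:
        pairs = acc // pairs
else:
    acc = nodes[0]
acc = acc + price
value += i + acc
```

Transformed code:
pairs = i * 16
log(acc)
i = nodes % 16
nodes = print(i) - 28
nodes = 0 + 16
if nodes == value:
    if 22 <= pairs >= 33:
        value *= i * 4
    else:
        acc *= i
    value *= print(nodes)
process(i)
if i < nodes:
    record(i)
    if 40 >= 4:
        pairs += acc - 28
    else:
        pairs = acc // pairs
else:
    acc = nodes[0]
acc = acc + 16
value += i + acc

pairs = acc // pairs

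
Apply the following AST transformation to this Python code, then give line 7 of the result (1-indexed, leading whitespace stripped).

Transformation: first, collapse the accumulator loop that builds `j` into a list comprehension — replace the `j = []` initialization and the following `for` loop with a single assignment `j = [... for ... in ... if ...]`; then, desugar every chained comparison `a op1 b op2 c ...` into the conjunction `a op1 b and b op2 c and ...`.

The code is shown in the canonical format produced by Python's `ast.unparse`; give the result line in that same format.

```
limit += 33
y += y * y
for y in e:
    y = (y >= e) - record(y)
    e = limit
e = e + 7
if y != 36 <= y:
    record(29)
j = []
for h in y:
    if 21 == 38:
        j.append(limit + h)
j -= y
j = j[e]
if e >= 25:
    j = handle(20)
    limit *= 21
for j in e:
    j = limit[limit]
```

Transformed code:
limit += 33
y += y * y
for y in e:
    y = (y >= e) - record(y)
    e = limit
e = e + 7
if y != 36 and 36 <= y:
    record(29)
j = [limit + h for h in y if 21 == 38]
j -= y
j = j[e]
if e >= 25:
    j = handle(20)
    limit *= 21
for j in e:
    j = limit[limit]

if y != 36 and 36 <= y:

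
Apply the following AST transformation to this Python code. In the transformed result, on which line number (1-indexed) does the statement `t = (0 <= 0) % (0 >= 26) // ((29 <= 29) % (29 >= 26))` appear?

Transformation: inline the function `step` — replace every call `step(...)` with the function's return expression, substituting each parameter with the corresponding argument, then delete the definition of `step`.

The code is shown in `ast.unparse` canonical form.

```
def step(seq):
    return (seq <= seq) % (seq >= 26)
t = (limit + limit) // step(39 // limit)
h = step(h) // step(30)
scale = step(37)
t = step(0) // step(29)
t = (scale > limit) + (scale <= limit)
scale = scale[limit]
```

4

Transformed code:
t = (limit + limit) // ((39 // limit <= 39 // limit) % (39 // limit >= 26))
h = (h <= h) % (h >= 26) // ((30 <= 30) % (30 >= 26))
scale = (37 <= 37) % (37 >= 26)
t = (0 <= 0) % (0 >= 26) // ((29 <= 29) % (29 >= 26))
t = (scale > limit) + (scale <= limit)
scale = scale[limit]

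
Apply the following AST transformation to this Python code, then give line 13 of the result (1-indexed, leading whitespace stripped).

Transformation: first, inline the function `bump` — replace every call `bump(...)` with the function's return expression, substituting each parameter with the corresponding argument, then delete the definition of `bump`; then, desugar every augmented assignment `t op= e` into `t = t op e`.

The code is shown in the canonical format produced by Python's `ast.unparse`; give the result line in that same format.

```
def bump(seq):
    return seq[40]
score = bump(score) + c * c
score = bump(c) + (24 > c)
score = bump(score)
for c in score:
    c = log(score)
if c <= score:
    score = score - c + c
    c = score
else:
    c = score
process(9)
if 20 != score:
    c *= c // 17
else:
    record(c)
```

Transformed code:
score = score[40] + c * c
score = c[40] + (24 > c)
score = score[40]
for c in score:
    c = log(score)
if c <= score:
    score = score - c + c
    c = score
else:
    c = score
process(9)
if 20 != score:
    c = c * (c // 17)
else:
    record(c)

c = c * (c // 17)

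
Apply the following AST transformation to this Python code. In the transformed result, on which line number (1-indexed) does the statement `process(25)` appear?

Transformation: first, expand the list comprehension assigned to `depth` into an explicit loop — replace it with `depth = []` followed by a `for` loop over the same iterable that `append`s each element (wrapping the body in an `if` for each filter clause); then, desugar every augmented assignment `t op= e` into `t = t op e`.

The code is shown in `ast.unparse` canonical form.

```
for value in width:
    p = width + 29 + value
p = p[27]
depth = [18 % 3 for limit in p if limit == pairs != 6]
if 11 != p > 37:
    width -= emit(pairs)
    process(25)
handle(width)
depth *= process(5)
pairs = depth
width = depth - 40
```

10

Transformed code:
for value in width:
    p = width + 29 + value
p = p[27]
depth = []
for limit in p:
    if limit == pairs != 6:
        depth.append(18 % 3)
if 11 != p > 37:
    width = width - emit(pairs)
    process(25)
handle(width)
depth = depth * process(5)
pairs = depth
width = depth - 40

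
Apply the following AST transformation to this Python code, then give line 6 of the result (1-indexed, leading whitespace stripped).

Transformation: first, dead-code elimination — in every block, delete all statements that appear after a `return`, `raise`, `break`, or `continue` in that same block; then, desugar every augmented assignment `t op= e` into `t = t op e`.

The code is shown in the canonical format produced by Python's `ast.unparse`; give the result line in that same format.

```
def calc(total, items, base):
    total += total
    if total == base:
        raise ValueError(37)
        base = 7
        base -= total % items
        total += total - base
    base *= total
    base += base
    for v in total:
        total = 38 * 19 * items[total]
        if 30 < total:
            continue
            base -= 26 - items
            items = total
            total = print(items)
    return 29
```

base = base + base

Transformed code:
def calc(total, items, base):
    total = total + total
    if total == base:
        raise ValueError(37)
    base = base * total
    base = base + base
    for v in total:
        total = 38 * 19 * items[total]
        if 30 < total:
            continue
    return 29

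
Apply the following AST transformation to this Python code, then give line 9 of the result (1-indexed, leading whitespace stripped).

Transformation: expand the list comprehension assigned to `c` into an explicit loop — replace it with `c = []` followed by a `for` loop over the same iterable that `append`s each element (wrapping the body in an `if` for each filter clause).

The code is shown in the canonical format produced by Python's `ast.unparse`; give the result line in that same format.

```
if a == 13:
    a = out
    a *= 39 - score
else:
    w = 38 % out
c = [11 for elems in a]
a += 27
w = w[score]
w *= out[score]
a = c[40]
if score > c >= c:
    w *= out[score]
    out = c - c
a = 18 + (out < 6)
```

a += 27

Transformed code:
if a == 13:
    a = out
    a *= 39 - score
else:
    w = 38 % out
c = []
for elems in a:
    c.append(11)
a += 27
w = w[score]
w *= out[score]
a = c[40]
if score > c >= c:
    w *= out[score]
    out = c - c
a = 18 + (out < 6)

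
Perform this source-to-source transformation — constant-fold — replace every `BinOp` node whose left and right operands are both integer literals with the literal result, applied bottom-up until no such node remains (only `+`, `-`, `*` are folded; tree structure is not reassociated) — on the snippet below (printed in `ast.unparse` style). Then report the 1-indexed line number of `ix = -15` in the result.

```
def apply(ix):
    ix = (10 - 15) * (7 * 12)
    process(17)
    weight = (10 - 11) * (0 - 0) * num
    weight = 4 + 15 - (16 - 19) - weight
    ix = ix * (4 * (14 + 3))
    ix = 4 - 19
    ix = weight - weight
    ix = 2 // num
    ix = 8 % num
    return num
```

Transformed code:
def apply(ix):
    ix = -420
    process(17)
    weight = 0 * num
    weight = 22 - weight
    ix = ix * 68
    ix = -15
    ix = weight - weight
    ix = 2 // num
    ix = 8 % num
    return num

7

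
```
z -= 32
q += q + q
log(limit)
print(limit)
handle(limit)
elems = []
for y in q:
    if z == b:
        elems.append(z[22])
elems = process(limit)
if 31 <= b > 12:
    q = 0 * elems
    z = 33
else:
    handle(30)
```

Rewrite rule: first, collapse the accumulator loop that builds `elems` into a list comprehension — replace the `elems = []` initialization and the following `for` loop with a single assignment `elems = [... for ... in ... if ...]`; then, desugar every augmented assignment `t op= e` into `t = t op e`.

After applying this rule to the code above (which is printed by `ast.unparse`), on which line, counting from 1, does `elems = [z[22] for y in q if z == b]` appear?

6

Transformed code:
z = z - 32
q = q + (q + q)
log(limit)
print(limit)
handle(limit)
elems = [z[22] for y in q if z == b]
elems = process(limit)
if 31 <= b > 12:
    q = 0 * elems
    z = 33
else:
    handle(30)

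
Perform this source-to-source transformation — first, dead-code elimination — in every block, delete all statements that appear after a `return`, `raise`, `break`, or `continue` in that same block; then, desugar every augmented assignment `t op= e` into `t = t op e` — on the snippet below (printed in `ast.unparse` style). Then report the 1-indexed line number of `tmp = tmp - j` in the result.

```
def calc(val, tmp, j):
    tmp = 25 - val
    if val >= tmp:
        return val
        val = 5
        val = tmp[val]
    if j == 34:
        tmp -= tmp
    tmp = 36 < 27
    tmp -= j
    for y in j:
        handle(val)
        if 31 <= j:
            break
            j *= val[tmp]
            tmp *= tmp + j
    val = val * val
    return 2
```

Transformed code:
def calc(val, tmp, j):
    tmp = 25 - val
    if val >= tmp:
        return val
    if j == 34:
        tmp = tmp - tmp
    tmp = 36 < 27
    tmp = tmp - j
    for y in j:
        handle(val)
        if 31 <= j:
            break
    val = val * val
    return 2

8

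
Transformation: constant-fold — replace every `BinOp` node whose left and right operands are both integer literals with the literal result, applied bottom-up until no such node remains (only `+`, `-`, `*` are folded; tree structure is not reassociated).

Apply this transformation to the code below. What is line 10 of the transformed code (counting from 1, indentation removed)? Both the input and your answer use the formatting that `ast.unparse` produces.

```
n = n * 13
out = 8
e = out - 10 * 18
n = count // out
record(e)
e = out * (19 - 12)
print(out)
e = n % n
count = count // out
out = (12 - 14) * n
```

Transformed code:
n = n * 13
out = 8
e = out - 180
n = count // out
record(e)
e = out * 7
print(out)
e = n % n
count = count // out
out = -2 * n

out = -2 * n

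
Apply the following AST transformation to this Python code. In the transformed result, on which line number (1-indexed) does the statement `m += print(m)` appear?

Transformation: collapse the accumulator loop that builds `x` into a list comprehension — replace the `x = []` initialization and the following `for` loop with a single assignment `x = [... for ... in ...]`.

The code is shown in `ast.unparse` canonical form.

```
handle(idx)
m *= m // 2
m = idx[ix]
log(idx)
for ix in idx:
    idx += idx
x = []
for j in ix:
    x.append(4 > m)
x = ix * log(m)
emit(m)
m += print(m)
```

10

Transformed code:
handle(idx)
m *= m // 2
m = idx[ix]
log(idx)
for ix in idx:
    idx += idx
x = [4 > m for j in ix]
x = ix * log(m)
emit(m)
m += print(m)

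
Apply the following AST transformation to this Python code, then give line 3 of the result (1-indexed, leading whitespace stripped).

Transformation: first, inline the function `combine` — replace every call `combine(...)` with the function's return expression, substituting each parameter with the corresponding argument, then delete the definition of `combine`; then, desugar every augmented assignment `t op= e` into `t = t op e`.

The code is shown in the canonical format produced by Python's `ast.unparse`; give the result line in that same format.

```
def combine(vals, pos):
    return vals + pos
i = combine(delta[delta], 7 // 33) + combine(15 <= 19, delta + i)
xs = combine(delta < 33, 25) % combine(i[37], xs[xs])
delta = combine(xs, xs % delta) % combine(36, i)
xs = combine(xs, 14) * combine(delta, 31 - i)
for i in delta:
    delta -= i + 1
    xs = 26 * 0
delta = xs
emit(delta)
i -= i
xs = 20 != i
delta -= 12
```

delta = (xs + xs % delta) % (36 + i)

Transformed code:
i = delta[delta] + 7 // 33 + ((15 <= 19) + (delta + i))
xs = ((delta < 33) + 25) % (i[37] + xs[xs])
delta = (xs + xs % delta) % (36 + i)
xs = (xs + 14) * (delta + (31 - i))
for i in delta:
    delta = delta - (i + 1)
    xs = 26 * 0
delta = xs
emit(delta)
i = i - i
xs = 20 != i
delta = delta - 12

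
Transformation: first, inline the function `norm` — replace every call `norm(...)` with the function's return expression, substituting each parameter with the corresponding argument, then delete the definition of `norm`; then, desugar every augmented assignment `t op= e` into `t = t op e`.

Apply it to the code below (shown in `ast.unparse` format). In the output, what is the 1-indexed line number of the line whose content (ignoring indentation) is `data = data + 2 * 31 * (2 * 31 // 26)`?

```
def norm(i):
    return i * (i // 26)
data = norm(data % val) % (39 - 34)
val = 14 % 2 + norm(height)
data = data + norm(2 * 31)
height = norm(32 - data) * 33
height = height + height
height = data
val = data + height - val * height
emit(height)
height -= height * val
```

3

Transformed code:
data = data % val * (data % val // 26) % (39 - 34)
val = 14 % 2 + height * (height // 26)
data = data + 2 * 31 * (2 * 31 // 26)
height = (32 - data) * ((32 - data) // 26) * 33
height = height + height
height = data
val = data + height - val * height
emit(height)
height = height - height * val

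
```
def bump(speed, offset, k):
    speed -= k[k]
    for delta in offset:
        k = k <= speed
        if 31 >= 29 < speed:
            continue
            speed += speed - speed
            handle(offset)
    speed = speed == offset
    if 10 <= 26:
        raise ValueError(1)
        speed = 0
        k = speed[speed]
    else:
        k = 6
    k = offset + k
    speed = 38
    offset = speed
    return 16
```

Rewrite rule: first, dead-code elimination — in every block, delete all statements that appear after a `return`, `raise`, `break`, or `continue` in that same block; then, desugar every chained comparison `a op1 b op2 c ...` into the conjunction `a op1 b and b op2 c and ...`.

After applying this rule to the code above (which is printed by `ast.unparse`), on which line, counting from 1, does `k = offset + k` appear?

12

Transformed code:
def bump(speed, offset, k):
    speed -= k[k]
    for delta in offset:
        k = k <= speed
        if 31 >= 29 and 29 < speed:
            continue
    speed = speed == offset
    if 10 <= 26:
        raise ValueError(1)
    else:
        k = 6
    k = offset + k
    speed = 38
    offset = speed
    return 16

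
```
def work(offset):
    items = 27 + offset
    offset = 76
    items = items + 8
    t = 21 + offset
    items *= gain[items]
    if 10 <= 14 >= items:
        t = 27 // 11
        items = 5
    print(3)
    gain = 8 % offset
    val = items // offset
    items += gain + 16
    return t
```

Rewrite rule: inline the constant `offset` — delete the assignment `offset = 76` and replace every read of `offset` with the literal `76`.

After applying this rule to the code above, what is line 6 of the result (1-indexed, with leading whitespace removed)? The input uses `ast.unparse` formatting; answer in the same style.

if 10 <= 14 >= items:

Transformed code:
def work(offset):
    items = 27 + 76
    items = items + 8
    t = 21 + 76
    items *= gain[items]
    if 10 <= 14 >= items:
        t = 27 // 11
        items = 5
    print(3)
    gain = 8 % 76
    val = items // 76
    items += gain + 16
    return t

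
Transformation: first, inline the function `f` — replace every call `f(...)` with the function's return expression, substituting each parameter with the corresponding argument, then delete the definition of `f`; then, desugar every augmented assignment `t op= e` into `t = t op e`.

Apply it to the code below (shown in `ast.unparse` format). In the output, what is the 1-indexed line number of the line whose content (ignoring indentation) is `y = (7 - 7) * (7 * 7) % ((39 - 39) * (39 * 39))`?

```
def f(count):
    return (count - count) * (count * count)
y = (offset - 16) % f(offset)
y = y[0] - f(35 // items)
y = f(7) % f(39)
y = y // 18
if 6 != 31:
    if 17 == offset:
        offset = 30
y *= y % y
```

3

Transformed code:
y = (offset - 16) % ((offset - offset) * (offset * offset))
y = y[0] - (35 // items - 35 // items) * (35 // items * (35 // items))
y = (7 - 7) * (7 * 7) % ((39 - 39) * (39 * 39))
y = y // 18
if 6 != 31:
    if 17 == offset:
        offset = 30
y = y * (y % y)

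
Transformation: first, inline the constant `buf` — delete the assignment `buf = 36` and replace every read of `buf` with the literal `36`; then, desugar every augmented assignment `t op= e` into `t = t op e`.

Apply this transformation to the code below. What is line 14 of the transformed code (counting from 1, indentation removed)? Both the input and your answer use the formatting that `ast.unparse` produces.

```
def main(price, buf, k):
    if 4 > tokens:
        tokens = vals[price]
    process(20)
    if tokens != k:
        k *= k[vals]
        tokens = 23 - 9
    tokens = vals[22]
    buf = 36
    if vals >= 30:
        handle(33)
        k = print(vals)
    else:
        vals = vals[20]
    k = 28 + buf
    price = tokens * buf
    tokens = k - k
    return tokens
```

Transformed code:
def main(price, buf, k):
    if 4 > tokens:
        tokens = vals[price]
    process(20)
    if tokens != k:
        k = k * k[vals]
        tokens = 23 - 9
    tokens = vals[22]
    if vals >= 30:
        handle(33)
        k = print(vals)
    else:
        vals = vals[20]
    k = 28 + 36
    price = tokens * 36
    tokens = k - k
    return tokens

k = 28 + 36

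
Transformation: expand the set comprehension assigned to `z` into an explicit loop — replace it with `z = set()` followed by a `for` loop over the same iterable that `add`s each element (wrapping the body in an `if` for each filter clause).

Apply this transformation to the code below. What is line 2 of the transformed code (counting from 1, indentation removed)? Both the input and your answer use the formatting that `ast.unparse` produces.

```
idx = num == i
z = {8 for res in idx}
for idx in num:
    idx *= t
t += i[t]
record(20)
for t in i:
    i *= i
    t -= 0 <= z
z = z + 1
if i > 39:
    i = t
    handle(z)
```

z = set()

Transformed code:
idx = num == i
z = set()
for res in idx:
    z.add(8)
for idx in num:
    idx *= t
t += i[t]
record(20)
for t in i:
    i *= i
    t -= 0 <= z
z = z + 1
if i > 39:
    i = t
    handle(z)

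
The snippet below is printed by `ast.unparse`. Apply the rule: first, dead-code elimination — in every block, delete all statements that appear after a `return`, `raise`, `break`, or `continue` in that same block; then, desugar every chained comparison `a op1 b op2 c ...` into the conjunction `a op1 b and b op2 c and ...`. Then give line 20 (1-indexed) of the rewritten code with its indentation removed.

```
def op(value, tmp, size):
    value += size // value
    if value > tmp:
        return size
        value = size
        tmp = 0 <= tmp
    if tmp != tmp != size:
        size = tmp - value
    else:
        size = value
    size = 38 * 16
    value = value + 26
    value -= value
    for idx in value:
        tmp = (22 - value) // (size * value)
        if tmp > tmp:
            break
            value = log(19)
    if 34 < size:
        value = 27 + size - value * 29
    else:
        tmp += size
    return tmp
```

return tmp

Transformed code:
def op(value, tmp, size):
    value += size // value
    if value > tmp:
        return size
    if tmp != tmp and tmp != size:
        size = tmp - value
    else:
        size = value
    size = 38 * 16
    value = value + 26
    value -= value
    for idx in value:
        tmp = (22 - value) // (size * value)
        if tmp > tmp:
            break
    if 34 < size:
        value = 27 + size - value * 29
    else:
        tmp += size
    return tmp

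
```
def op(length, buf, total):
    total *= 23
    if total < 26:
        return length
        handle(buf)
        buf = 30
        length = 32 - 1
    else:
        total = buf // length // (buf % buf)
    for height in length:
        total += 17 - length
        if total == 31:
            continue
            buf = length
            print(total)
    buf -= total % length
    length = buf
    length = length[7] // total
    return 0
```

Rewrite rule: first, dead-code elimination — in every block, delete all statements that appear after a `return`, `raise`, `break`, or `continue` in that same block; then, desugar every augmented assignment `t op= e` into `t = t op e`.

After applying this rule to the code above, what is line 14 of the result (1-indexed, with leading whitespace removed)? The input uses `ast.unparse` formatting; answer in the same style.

return 0

Transformed code:
def op(length, buf, total):
    total = total * 23
    if total < 26:
        return length
    else:
        total = buf // length // (buf % buf)
    for height in length:
        total = total + (17 - length)
        if total == 31:
            continue
    buf = buf - total % length
    length = buf
    length = length[7] // total
    return 0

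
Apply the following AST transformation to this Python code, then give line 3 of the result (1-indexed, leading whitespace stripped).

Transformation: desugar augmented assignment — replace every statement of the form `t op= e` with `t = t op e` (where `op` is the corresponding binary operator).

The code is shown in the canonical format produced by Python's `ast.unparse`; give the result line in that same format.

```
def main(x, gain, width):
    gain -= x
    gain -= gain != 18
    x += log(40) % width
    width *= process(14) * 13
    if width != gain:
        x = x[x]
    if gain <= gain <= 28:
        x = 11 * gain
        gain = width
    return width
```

Transformed code:
def main(x, gain, width):
    gain = gain - x
    gain = gain - (gain != 18)
    x = x + log(40) % width
    width = width * (process(14) * 13)
    if width != gain:
        x = x[x]
    if gain <= gain <= 28:
        x = 11 * gain
        gain = width
    return width

gain = gain - (gain != 18)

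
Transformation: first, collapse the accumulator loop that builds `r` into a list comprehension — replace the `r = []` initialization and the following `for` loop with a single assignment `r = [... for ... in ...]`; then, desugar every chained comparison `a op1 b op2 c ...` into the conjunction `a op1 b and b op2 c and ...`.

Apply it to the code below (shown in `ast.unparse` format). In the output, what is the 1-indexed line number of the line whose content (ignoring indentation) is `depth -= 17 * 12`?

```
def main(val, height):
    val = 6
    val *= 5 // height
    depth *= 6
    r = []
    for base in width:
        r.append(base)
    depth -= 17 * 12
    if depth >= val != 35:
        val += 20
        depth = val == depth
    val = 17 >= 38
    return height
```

Transformed code:
def main(val, height):
    val = 6
    val *= 5 // height
    depth *= 6
    r = [base for base in width]
    depth -= 17 * 12
    if depth >= val and val != 35:
        val += 20
        depth = val == depth
    val = 17 >= 38
    return height

6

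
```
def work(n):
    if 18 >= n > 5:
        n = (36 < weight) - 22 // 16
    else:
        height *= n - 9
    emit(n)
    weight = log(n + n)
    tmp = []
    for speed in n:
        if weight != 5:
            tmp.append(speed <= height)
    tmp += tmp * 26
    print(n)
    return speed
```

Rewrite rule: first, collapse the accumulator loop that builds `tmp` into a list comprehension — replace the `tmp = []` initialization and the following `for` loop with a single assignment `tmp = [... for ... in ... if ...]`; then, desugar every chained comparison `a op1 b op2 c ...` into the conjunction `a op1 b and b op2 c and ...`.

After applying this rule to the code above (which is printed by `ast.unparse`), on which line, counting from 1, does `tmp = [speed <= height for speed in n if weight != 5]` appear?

8

Transformed code:
def work(n):
    if 18 >= n and n > 5:
        n = (36 < weight) - 22 // 16
    else:
        height *= n - 9
    emit(n)
    weight = log(n + n)
    tmp = [speed <= height for speed in n if weight != 5]
    tmp += tmp * 26
    print(n)
    return speed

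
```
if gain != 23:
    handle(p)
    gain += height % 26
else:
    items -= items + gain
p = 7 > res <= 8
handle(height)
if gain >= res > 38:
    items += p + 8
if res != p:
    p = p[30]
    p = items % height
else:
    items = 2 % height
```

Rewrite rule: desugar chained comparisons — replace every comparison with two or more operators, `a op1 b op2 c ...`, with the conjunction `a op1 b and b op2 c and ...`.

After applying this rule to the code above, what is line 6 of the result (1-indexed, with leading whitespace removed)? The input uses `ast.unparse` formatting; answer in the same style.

p = 7 > res and res <= 8

Transformed code:
if gain != 23:
    handle(p)
    gain += height % 26
else:
    items -= items + gain
p = 7 > res and res <= 8
handle(height)
if gain >= res and res > 38:
    items += p + 8
if res != p:
    p = p[30]
    p = items % height
else:
    items = 2 % height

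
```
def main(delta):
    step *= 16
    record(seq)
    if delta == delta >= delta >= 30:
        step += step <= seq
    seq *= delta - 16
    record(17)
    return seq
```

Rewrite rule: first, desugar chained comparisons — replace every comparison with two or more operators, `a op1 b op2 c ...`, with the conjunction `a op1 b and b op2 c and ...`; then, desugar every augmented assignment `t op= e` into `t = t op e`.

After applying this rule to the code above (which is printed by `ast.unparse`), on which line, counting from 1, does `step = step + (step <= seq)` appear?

Transformed code:
def main(delta):
    step = step * 16
    record(seq)
    if delta == delta and delta >= delta and (delta >= 30):
        step = step + (step <= seq)
    seq = seq * (delta - 16)
    record(17)
    return seq

5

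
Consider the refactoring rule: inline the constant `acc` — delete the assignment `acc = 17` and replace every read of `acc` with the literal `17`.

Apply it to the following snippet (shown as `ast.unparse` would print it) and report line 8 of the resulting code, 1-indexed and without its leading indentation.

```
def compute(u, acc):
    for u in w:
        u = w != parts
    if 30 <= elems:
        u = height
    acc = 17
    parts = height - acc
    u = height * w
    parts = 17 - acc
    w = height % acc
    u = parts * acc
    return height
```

parts = 17 - 17

Transformed code:
def compute(u, acc):
    for u in w:
        u = w != parts
    if 30 <= elems:
        u = height
    parts = height - 17
    u = height * w
    parts = 17 - 17
    w = height % 17
    u = parts * 17
    return height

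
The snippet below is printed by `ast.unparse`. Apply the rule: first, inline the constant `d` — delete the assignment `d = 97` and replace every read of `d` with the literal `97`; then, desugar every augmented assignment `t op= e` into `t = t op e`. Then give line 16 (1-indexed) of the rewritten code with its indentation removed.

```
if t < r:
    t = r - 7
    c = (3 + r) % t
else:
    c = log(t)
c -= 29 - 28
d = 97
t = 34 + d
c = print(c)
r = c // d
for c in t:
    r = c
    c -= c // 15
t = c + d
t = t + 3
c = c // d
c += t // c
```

c = c + t // c

Transformed code:
if t < r:
    t = r - 7
    c = (3 + r) % t
else:
    c = log(t)
c = c - (29 - 28)
t = 34 + 97
c = print(c)
r = c // 97
for c in t:
    r = c
    c = c - c // 15
t = c + 97
t = t + 3
c = c // 97
c = c + t // c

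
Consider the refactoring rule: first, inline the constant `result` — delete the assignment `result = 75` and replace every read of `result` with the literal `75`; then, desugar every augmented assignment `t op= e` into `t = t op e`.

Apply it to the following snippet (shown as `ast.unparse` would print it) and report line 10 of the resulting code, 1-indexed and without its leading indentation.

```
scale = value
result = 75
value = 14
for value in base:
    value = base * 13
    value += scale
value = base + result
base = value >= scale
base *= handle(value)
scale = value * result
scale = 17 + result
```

scale = 17 + 75

Transformed code:
scale = value
value = 14
for value in base:
    value = base * 13
    value = value + scale
value = base + 75
base = value >= scale
base = base * handle(value)
scale = value * 75
scale = 17 + 75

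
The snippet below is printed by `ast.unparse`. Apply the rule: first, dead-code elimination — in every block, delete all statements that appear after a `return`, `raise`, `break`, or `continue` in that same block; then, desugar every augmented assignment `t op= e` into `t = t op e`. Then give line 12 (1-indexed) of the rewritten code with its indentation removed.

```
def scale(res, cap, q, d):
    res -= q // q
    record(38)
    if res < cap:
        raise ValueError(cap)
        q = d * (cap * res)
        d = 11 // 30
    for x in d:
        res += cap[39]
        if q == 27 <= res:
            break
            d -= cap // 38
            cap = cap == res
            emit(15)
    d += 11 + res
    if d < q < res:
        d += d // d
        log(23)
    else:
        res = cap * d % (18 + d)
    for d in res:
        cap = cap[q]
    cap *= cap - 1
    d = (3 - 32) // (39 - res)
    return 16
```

d = d + d // d

Transformed code:
def scale(res, cap, q, d):
    res = res - q // q
    record(38)
    if res < cap:
        raise ValueError(cap)
    for x in d:
        res = res + cap[39]
        if q == 27 <= res:
            break
    d = d + (11 + res)
    if d < q < res:
        d = d + d // d
        log(23)
    else:
        res = cap * d % (18 + d)
    for d in res:
        cap = cap[q]
    cap = cap * (cap - 1)
    d = (3 - 32) // (39 - res)
    return 16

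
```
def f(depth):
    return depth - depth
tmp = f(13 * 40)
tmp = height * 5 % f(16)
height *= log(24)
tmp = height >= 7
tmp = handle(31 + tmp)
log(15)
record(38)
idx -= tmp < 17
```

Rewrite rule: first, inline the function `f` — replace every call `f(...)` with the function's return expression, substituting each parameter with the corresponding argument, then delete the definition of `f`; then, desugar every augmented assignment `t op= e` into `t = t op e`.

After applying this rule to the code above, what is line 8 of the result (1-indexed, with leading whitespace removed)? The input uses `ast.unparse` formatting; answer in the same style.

Transformed code:
tmp = 13 * 40 - 13 * 40
tmp = height * 5 % (16 - 16)
height = height * log(24)
tmp = height >= 7
tmp = handle(31 + tmp)
log(15)
record(38)
idx = idx - (tmp < 17)

idx = idx - (tmp < 17)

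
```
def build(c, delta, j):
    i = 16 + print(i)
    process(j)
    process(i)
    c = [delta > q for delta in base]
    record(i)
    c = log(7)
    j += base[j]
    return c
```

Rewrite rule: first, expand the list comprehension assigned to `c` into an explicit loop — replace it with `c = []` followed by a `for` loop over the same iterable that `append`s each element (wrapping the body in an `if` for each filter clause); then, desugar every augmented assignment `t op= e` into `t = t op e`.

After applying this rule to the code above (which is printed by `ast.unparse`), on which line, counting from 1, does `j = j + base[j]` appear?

Transformed code:
def build(c, delta, j):
    i = 16 + print(i)
    process(j)
    process(i)
    c = []
    for delta in base:
        c.append(delta > q)
    record(i)
    c = log(7)
    j = j + base[j]
    return c

10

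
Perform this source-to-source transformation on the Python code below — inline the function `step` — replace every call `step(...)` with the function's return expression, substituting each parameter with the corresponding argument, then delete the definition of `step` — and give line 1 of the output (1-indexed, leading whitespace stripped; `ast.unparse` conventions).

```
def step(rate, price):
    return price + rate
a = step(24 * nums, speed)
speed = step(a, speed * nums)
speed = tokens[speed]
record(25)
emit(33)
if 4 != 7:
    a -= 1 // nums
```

a = speed + 24 * nums

Transformed code:
a = speed + 24 * nums
speed = speed * nums + a
speed = tokens[speed]
record(25)
emit(33)
if 4 != 7:
    a -= 1 // nums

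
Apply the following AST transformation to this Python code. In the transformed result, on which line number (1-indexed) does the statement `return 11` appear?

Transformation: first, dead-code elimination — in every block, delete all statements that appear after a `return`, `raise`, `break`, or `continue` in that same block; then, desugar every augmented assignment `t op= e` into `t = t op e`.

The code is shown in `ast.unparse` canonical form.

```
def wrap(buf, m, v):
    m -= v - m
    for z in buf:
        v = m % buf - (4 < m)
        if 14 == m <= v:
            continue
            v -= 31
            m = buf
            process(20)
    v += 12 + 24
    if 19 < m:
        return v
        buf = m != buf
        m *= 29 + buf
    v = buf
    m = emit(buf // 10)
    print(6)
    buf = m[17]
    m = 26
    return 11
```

15

Transformed code:
def wrap(buf, m, v):
    m = m - (v - m)
    for z in buf:
        v = m % buf - (4 < m)
        if 14 == m <= v:
            continue
    v = v + (12 + 24)
    if 19 < m:
        return v
    v = buf
    m = emit(buf // 10)
    print(6)
    buf = m[17]
    m = 26
    return 11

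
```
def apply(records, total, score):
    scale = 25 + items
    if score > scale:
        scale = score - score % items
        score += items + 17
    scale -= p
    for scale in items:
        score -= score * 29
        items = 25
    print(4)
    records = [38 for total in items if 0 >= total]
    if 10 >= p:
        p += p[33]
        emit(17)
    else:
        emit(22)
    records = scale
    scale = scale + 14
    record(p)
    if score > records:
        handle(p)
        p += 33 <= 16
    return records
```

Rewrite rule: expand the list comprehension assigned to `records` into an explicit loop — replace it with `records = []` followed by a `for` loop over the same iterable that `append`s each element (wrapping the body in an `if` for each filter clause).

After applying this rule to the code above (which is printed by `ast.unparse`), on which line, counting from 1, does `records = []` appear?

11

Transformed code:
def apply(records, total, score):
    scale = 25 + items
    if score > scale:
        scale = score - score % items
        score += items + 17
    scale -= p
    for scale in items:
        score -= score * 29
        items = 25
    print(4)
    records = []
    for total in items:
        if 0 >= total:
            records.append(38)
    if 10 >= p:
        p += p[33]
        emit(17)
    else:
        emit(22)
    records = scale
    scale = scale + 14
    record(p)
    if score > records:
        handle(p)
        p += 33 <= 16
    return records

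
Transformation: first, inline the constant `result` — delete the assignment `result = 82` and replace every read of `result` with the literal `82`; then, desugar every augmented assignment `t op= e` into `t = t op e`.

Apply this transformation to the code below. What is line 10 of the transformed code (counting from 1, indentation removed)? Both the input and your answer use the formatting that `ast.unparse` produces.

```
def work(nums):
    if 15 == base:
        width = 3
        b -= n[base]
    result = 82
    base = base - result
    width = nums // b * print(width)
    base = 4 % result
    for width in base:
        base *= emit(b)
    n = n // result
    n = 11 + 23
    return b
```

Transformed code:
def work(nums):
    if 15 == base:
        width = 3
        b = b - n[base]
    base = base - 82
    width = nums // b * print(width)
    base = 4 % 82
    for width in base:
        base = base * emit(b)
    n = n // 82
    n = 11 + 23
    return b

n = n // 82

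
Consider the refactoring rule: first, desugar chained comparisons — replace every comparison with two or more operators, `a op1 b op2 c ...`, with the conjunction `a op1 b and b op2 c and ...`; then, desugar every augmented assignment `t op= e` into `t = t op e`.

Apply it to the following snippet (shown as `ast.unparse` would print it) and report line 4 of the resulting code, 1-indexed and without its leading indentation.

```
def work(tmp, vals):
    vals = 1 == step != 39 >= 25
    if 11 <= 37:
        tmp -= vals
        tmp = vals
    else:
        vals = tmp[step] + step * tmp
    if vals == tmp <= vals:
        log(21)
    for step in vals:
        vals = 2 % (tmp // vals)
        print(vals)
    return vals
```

tmp = tmp - vals

Transformed code:
def work(tmp, vals):
    vals = 1 == step and step != 39 and (39 >= 25)
    if 11 <= 37:
        tmp = tmp - vals
        tmp = vals
    else:
        vals = tmp[step] + step * tmp
    if vals == tmp and tmp <= vals:
        log(21)
    for step in vals:
        vals = 2 % (tmp // vals)
        print(vals)
    return vals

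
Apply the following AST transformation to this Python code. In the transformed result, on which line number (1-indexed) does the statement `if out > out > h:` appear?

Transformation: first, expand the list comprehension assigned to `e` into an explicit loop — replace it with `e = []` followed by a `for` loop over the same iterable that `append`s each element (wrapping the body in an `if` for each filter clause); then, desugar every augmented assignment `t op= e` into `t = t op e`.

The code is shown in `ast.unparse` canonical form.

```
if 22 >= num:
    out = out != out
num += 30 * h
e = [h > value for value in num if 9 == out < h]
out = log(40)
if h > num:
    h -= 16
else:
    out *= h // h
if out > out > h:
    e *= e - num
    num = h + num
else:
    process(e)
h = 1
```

13

Transformed code:
if 22 >= num:
    out = out != out
num = num + 30 * h
e = []
for value in num:
    if 9 == out < h:
        e.append(h > value)
out = log(40)
if h > num:
    h = h - 16
else:
    out = out * (h // h)
if out > out > h:
    e = e * (e - num)
    num = h + num
else:
    process(e)
h = 1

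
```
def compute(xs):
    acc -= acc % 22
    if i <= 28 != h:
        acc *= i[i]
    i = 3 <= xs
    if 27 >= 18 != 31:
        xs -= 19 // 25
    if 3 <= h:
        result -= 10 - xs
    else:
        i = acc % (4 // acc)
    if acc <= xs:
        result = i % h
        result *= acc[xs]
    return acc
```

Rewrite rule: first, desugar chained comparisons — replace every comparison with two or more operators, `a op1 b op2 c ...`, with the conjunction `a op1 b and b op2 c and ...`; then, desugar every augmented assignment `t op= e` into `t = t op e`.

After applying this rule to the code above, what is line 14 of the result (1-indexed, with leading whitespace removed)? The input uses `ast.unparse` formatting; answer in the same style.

result = result * acc[xs]

Transformed code:
def compute(xs):
    acc = acc - acc % 22
    if i <= 28 and 28 != h:
        acc = acc * i[i]
    i = 3 <= xs
    if 27 >= 18 and 18 != 31:
        xs = xs - 19 // 25
    if 3 <= h:
        result = result - (10 - xs)
    else:
        i = acc % (4 // acc)
    if acc <= xs:
        result = i % h
        result = result * acc[xs]
    return acc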